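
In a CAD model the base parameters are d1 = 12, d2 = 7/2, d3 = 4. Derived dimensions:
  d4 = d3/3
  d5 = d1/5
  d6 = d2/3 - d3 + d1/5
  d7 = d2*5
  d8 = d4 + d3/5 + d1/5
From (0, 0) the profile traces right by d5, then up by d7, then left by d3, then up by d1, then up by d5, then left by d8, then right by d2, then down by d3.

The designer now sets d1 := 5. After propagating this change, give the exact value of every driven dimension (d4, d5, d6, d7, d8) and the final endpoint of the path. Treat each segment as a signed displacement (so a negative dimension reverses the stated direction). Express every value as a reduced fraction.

d4 = 4/3
d5 = 1
d6 = -11/6
d7 = 35/2
d8 = 47/15
endpoint = (-79/30, 39/2)

Apply edit: d1 := 5
  d4 = d3/3 = 4/3
  d5 = d1/5 = 1
  d6 = d2/3 - d3 + d1/5 = -11/6
  d7 = d2*5 = 35/2
  d8 = d4 + d3/5 + d1/5 = 47/15
Walk from origin (0, 0):
  seg 1: right by d5 = 1 → (1, 0)
  seg 2: up by d7 = 35/2 → (1, 35/2)
  seg 3: left by d3 = 4 → (-3, 35/2)
  seg 4: up by d1 = 5 → (-3, 45/2)
  seg 5: up by d5 = 1 → (-3, 47/2)
  seg 6: left by d8 = 47/15 → (-92/15, 47/2)
  seg 7: right by d2 = 7/2 → (-79/30, 47/2)
  seg 8: down by d3 = 4 → (-79/30, 39/2)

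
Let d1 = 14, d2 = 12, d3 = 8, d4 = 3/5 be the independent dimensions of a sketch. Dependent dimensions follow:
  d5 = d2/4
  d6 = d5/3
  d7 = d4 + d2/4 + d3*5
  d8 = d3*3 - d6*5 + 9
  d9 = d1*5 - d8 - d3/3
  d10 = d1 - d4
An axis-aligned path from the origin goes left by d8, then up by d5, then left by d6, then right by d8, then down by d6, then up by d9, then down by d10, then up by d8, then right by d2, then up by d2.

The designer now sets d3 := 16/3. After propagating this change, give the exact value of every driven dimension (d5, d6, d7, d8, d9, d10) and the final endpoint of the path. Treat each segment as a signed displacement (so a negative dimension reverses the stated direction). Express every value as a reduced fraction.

Apply edit: d3 := 16/3
  d5 = d2/4 = 3
  d6 = d5/3 = 1
  d7 = d4 + d2/4 + d3*5 = 454/15
  d8 = d3*3 - d6*5 + 9 = 20
  d9 = d1*5 - d8 - d3/3 = 434/9
  d10 = d1 - d4 = 67/5
Walk from origin (0, 0):
  seg 1: left by d8 = 20 → (-20, 0)
  seg 2: up by d5 = 3 → (-20, 3)
  seg 3: left by d6 = 1 → (-21, 3)
  seg 4: right by d8 = 20 → (-1, 3)
  seg 5: down by d6 = 1 → (-1, 2)
  seg 6: up by d9 = 434/9 → (-1, 452/9)
  seg 7: down by d10 = 67/5 → (-1, 1657/45)
  seg 8: up by d8 = 20 → (-1, 2557/45)
  seg 9: right by d2 = 12 → (11, 2557/45)
  seg 10: up by d2 = 12 → (11, 3097/45)

d5 = 3
d6 = 1
d7 = 454/15
d8 = 20
d9 = 434/9
d10 = 67/5
endpoint = (11, 3097/45)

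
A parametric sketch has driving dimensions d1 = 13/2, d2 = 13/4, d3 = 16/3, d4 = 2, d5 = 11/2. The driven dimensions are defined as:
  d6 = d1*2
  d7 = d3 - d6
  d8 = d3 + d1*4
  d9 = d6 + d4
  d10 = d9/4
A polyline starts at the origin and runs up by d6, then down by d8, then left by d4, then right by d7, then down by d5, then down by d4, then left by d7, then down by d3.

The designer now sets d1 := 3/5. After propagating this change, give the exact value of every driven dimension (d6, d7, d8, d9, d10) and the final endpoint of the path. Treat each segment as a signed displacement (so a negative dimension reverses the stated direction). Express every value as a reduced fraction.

d6 = 6/5
d7 = 62/15
d8 = 116/15
d9 = 16/5
d10 = 4/5
endpoint = (-2, -581/30)

Apply edit: d1 := 3/5
  d6 = d1*2 = 6/5
  d7 = d3 - d6 = 62/15
  d8 = d3 + d1*4 = 116/15
  d9 = d6 + d4 = 16/5
  d10 = d9/4 = 4/5
Walk from origin (0, 0):
  seg 1: up by d6 = 6/5 → (0, 6/5)
  seg 2: down by d8 = 116/15 → (0, -98/15)
  seg 3: left by d4 = 2 → (-2, -98/15)
  seg 4: right by d7 = 62/15 → (32/15, -98/15)
  seg 5: down by d5 = 11/2 → (32/15, -361/30)
  seg 6: down by d4 = 2 → (32/15, -421/30)
  seg 7: left by d7 = 62/15 → (-2, -421/30)
  seg 8: down by d3 = 16/3 → (-2, -581/30)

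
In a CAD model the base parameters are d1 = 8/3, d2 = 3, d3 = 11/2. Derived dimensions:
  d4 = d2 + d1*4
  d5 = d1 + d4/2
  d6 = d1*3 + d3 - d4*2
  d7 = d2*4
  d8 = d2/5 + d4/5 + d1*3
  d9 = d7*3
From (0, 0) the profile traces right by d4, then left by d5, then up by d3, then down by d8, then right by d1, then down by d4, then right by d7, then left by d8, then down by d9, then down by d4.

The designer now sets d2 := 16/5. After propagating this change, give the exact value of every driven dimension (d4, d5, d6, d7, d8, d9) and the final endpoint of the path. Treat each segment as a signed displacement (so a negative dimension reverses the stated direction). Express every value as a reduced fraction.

d4 = 208/15
d5 = 48/5
d6 = -427/30
d7 = 64/5
d8 = 856/75
d9 = 192/5
endpoint = (208/25, -10807/150)

Apply edit: d2 := 16/5
  d4 = d2 + d1*4 = 208/15
  d5 = d1 + d4/2 = 48/5
  d6 = d1*3 + d3 - d4*2 = -427/30
  d7 = d2*4 = 64/5
  d8 = d2/5 + d4/5 + d1*3 = 856/75
  d9 = d7*3 = 192/5
Walk from origin (0, 0):
  seg 1: right by d4 = 208/15 → (208/15, 0)
  seg 2: left by d5 = 48/5 → (64/15, 0)
  seg 3: up by d3 = 11/2 → (64/15, 11/2)
  seg 4: down by d8 = 856/75 → (64/15, -887/150)
  seg 5: right by d1 = 8/3 → (104/15, -887/150)
  seg 6: down by d4 = 208/15 → (104/15, -989/50)
  seg 7: right by d7 = 64/5 → (296/15, -989/50)
  seg 8: left by d8 = 856/75 → (208/25, -989/50)
  seg 9: down by d9 = 192/5 → (208/25, -2909/50)
  seg 10: down by d4 = 208/15 → (208/25, -10807/150)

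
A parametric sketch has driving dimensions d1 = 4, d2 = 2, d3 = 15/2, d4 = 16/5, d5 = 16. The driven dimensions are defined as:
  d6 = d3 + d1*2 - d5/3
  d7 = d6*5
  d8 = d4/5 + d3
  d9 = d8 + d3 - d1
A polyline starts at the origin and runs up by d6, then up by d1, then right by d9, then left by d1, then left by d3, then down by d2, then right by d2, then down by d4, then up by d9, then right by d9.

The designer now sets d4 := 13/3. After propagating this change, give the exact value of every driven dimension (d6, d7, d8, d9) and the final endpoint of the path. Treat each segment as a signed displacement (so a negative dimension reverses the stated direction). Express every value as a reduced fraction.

Apply edit: d4 := 13/3
  d6 = d3 + d1*2 - d5/3 = 61/6
  d7 = d6*5 = 305/6
  d8 = d4/5 + d3 = 251/30
  d9 = d8 + d3 - d1 = 178/15
Walk from origin (0, 0):
  seg 1: up by d6 = 61/6 → (0, 61/6)
  seg 2: up by d1 = 4 → (0, 85/6)
  seg 3: right by d9 = 178/15 → (178/15, 85/6)
  seg 4: left by d1 = 4 → (118/15, 85/6)
  seg 5: left by d3 = 15/2 → (11/30, 85/6)
  seg 6: down by d2 = 2 → (11/30, 73/6)
  seg 7: right by d2 = 2 → (71/30, 73/6)
  seg 8: down by d4 = 13/3 → (71/30, 47/6)
  seg 9: up by d9 = 178/15 → (71/30, 197/10)
  seg 10: right by d9 = 178/15 → (427/30, 197/10)

d6 = 61/6
d7 = 305/6
d8 = 251/30
d9 = 178/15
endpoint = (427/30, 197/10)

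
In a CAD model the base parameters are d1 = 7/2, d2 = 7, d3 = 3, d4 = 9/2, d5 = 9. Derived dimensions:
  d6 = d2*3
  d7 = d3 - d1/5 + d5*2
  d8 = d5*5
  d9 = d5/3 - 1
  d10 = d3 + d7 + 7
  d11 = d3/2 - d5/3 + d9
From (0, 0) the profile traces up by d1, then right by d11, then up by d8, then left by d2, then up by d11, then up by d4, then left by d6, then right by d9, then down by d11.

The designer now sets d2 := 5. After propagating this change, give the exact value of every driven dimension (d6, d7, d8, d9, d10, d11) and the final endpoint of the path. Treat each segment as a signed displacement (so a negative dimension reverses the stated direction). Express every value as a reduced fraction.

Apply edit: d2 := 5
  d6 = d2*3 = 15
  d7 = d3 - d1/5 + d5*2 = 203/10
  d8 = d5*5 = 45
  d9 = d5/3 - 1 = 2
  d10 = d3 + d7 + 7 = 303/10
  d11 = d3/2 - d5/3 + d9 = 1/2
Walk from origin (0, 0):
  seg 1: up by d1 = 7/2 → (0, 7/2)
  seg 2: right by d11 = 1/2 → (1/2, 7/2)
  seg 3: up by d8 = 45 → (1/2, 97/2)
  seg 4: left by d2 = 5 → (-9/2, 97/2)
  seg 5: up by d11 = 1/2 → (-9/2, 49)
  seg 6: up by d4 = 9/2 → (-9/2, 107/2)
  seg 7: left by d6 = 15 → (-39/2, 107/2)
  seg 8: right by d9 = 2 → (-35/2, 107/2)
  seg 9: down by d11 = 1/2 → (-35/2, 53)

d6 = 15
d7 = 203/10
d8 = 45
d9 = 2
d10 = 303/10
d11 = 1/2
endpoint = (-35/2, 53)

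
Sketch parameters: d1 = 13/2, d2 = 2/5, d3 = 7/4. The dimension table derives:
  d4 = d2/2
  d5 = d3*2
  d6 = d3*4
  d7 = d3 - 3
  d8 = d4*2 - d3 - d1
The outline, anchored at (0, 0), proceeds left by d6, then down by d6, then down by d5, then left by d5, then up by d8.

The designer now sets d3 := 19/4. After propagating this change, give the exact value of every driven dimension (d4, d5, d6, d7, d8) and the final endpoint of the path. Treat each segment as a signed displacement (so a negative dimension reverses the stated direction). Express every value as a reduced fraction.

Apply edit: d3 := 19/4
  d4 = d2/2 = 1/5
  d5 = d3*2 = 19/2
  d6 = d3*4 = 19
  d7 = d3 - 3 = 7/4
  d8 = d4*2 - d3 - d1 = -217/20
Walk from origin (0, 0):
  seg 1: left by d6 = 19 → (-19, 0)
  seg 2: down by d6 = 19 → (-19, -19)
  seg 3: down by d5 = 19/2 → (-19, -57/2)
  seg 4: left by d5 = 19/2 → (-57/2, -57/2)
  seg 5: up by d8 = -217/20 → (-57/2, -787/20)

d4 = 1/5
d5 = 19/2
d6 = 19
d7 = 7/4
d8 = -217/20
endpoint = (-57/2, -787/20)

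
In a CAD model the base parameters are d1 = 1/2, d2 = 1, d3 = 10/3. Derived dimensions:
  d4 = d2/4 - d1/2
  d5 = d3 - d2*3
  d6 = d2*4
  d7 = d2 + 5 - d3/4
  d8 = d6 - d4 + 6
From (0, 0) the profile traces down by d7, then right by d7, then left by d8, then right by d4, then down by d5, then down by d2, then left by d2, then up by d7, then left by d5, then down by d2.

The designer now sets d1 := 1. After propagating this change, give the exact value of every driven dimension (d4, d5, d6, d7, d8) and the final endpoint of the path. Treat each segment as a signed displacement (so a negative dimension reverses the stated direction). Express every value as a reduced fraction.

Apply edit: d1 := 1
  d4 = d2/4 - d1/2 = -1/4
  d5 = d3 - d2*3 = 1/3
  d6 = d2*4 = 4
  d7 = d2 + 5 - d3/4 = 31/6
  d8 = d6 - d4 + 6 = 41/4
Walk from origin (0, 0):
  seg 1: down by d7 = 31/6 → (0, -31/6)
  seg 2: right by d7 = 31/6 → (31/6, -31/6)
  seg 3: left by d8 = 41/4 → (-61/12, -31/6)
  seg 4: right by d4 = -1/4 → (-16/3, -31/6)
  seg 5: down by d5 = 1/3 → (-16/3, -11/2)
  seg 6: down by d2 = 1 → (-16/3, -13/2)
  seg 7: left by d2 = 1 → (-19/3, -13/2)
  seg 8: up by d7 = 31/6 → (-19/3, -4/3)
  seg 9: left by d5 = 1/3 → (-20/3, -4/3)
  seg 10: down by d2 = 1 → (-20/3, -7/3)

d4 = -1/4
d5 = 1/3
d6 = 4
d7 = 31/6
d8 = 41/4
endpoint = (-20/3, -7/3)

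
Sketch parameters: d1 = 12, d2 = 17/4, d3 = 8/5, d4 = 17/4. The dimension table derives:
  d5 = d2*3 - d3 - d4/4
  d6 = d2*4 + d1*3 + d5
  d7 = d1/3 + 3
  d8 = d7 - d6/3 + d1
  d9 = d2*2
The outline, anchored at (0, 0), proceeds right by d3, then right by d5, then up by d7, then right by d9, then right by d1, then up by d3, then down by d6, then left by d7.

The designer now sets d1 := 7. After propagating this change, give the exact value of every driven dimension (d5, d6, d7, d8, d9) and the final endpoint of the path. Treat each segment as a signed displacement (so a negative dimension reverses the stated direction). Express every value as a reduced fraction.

d5 = 807/80
d6 = 3847/80
d7 = 16/3
d8 = -887/240
d9 = 17/2
endpoint = (1049/48, -9877/240)

Apply edit: d1 := 7
  d5 = d2*3 - d3 - d4/4 = 807/80
  d6 = d2*4 + d1*3 + d5 = 3847/80
  d7 = d1/3 + 3 = 16/3
  d8 = d7 - d6/3 + d1 = -887/240
  d9 = d2*2 = 17/2
Walk from origin (0, 0):
  seg 1: right by d3 = 8/5 → (8/5, 0)
  seg 2: right by d5 = 807/80 → (187/16, 0)
  seg 3: up by d7 = 16/3 → (187/16, 16/3)
  seg 4: right by d9 = 17/2 → (323/16, 16/3)
  seg 5: right by d1 = 7 → (435/16, 16/3)
  seg 6: up by d3 = 8/5 → (435/16, 104/15)
  seg 7: down by d6 = 3847/80 → (435/16, -9877/240)
  seg 8: left by d7 = 16/3 → (1049/48, -9877/240)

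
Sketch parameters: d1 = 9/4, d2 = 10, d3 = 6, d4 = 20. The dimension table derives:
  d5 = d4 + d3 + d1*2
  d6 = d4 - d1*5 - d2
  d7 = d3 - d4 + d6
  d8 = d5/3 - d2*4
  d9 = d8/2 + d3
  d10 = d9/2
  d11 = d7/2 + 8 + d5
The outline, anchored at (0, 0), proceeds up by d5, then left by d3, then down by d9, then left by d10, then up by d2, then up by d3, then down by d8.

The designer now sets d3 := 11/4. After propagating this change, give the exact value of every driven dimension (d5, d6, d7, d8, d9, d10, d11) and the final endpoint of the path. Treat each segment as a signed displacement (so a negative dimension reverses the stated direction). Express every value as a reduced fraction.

Apply edit: d3 := 11/4
  d5 = d4 + d3 + d1*2 = 109/4
  d6 = d4 - d1*5 - d2 = -5/4
  d7 = d3 - d4 + d6 = -37/2
  d8 = d5/3 - d2*4 = -371/12
  d9 = d8/2 + d3 = -305/24
  d10 = d9/2 = -305/48
  d11 = d7/2 + 8 + d5 = 26
Walk from origin (0, 0):
  seg 1: up by d5 = 109/4 → (0, 109/4)
  seg 2: left by d3 = 11/4 → (-11/4, 109/4)
  seg 3: down by d9 = -305/24 → (-11/4, 959/24)
  seg 4: left by d10 = -305/48 → (173/48, 959/24)
  seg 5: up by d2 = 10 → (173/48, 1199/24)
  seg 6: up by d3 = 11/4 → (173/48, 1265/24)
  seg 7: down by d8 = -371/12 → (173/48, 669/8)

d5 = 109/4
d6 = -5/4
d7 = -37/2
d8 = -371/12
d9 = -305/24
d10 = -305/48
d11 = 26
endpoint = (173/48, 669/8)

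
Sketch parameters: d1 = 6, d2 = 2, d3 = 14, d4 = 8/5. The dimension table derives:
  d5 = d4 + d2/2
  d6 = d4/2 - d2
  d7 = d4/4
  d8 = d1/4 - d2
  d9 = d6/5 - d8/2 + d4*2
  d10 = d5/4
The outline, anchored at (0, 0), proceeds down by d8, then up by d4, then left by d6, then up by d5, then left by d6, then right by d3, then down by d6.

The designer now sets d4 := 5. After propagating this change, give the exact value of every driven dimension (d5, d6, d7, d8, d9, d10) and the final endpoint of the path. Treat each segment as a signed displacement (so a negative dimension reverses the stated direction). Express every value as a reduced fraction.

Apply edit: d4 := 5
  d5 = d4 + d2/2 = 6
  d6 = d4/2 - d2 = 1/2
  d7 = d4/4 = 5/4
  d8 = d1/4 - d2 = -1/2
  d9 = d6/5 - d8/2 + d4*2 = 207/20
  d10 = d5/4 = 3/2
Walk from origin (0, 0):
  seg 1: down by d8 = -1/2 → (0, 1/2)
  seg 2: up by d4 = 5 → (0, 11/2)
  seg 3: left by d6 = 1/2 → (-1/2, 11/2)
  seg 4: up by d5 = 6 → (-1/2, 23/2)
  seg 5: left by d6 = 1/2 → (-1, 23/2)
  seg 6: right by d3 = 14 → (13, 23/2)
  seg 7: down by d6 = 1/2 → (13, 11)

d5 = 6
d6 = 1/2
d7 = 5/4
d8 = -1/2
d9 = 207/20
d10 = 3/2
endpoint = (13, 11)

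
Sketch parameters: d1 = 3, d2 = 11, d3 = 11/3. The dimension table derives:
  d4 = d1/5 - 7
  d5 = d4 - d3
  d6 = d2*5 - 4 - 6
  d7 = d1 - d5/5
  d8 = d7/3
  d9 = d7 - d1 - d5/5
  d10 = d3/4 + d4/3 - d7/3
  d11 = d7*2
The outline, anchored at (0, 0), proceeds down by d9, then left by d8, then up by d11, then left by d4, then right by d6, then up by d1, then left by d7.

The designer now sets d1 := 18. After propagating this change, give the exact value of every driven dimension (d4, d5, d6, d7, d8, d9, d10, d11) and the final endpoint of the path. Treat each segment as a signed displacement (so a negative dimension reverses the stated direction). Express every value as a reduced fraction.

Apply edit: d1 := 18
  d4 = d1/5 - 7 = -17/5
  d5 = d4 - d3 = -106/15
  d6 = d2*5 - 4 - 6 = 45
  d7 = d1 - d5/5 = 1456/75
  d8 = d7/3 = 1456/225
  d9 = d7 - d1 - d5/5 = 212/75
  d10 = d3/4 + d4/3 - d7/3 = -6019/900
  d11 = d7*2 = 2912/75
Walk from origin (0, 0):
  seg 1: down by d9 = 212/75 → (0, -212/75)
  seg 2: left by d8 = 1456/225 → (-1456/225, -212/75)
  seg 3: up by d11 = 2912/75 → (-1456/225, 36)
  seg 4: left by d4 = -17/5 → (-691/225, 36)
  seg 5: right by d6 = 45 → (9434/225, 36)
  seg 6: up by d1 = 18 → (9434/225, 54)
  seg 7: left by d7 = 1456/75 → (5066/225, 54)

d4 = -17/5
d5 = -106/15
d6 = 45
d7 = 1456/75
d8 = 1456/225
d9 = 212/75
d10 = -6019/900
d11 = 2912/75
endpoint = (5066/225, 54)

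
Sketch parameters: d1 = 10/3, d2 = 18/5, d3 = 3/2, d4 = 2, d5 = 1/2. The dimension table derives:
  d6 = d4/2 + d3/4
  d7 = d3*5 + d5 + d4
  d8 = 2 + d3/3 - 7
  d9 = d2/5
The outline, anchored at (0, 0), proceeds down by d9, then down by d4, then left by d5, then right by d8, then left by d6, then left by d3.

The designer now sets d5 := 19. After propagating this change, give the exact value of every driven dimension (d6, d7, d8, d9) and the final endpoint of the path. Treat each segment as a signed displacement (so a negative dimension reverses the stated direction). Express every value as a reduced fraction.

Apply edit: d5 := 19
  d6 = d4/2 + d3/4 = 11/8
  d7 = d3*5 + d5 + d4 = 57/2
  d8 = 2 + d3/3 - 7 = -9/2
  d9 = d2/5 = 18/25
Walk from origin (0, 0):
  seg 1: down by d9 = 18/25 → (0, -18/25)
  seg 2: down by d4 = 2 → (0, -68/25)
  seg 3: left by d5 = 19 → (-19, -68/25)
  seg 4: right by d8 = -9/2 → (-47/2, -68/25)
  seg 5: left by d6 = 11/8 → (-199/8, -68/25)
  seg 6: left by d3 = 3/2 → (-211/8, -68/25)

d6 = 11/8
d7 = 57/2
d8 = -9/2
d9 = 18/25
endpoint = (-211/8, -68/25)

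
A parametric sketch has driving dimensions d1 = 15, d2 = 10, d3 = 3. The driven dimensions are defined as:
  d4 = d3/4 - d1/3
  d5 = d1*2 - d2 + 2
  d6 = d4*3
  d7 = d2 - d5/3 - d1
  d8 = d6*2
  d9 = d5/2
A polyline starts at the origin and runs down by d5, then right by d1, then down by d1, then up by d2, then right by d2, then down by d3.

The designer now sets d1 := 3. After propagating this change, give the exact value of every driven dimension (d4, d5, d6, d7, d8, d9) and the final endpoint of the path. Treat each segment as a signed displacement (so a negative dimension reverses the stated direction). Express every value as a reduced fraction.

Apply edit: d1 := 3
  d4 = d3/4 - d1/3 = -1/4
  d5 = d1*2 - d2 + 2 = -2
  d6 = d4*3 = -3/4
  d7 = d2 - d5/3 - d1 = 23/3
  d8 = d6*2 = -3/2
  d9 = d5/2 = -1
Walk from origin (0, 0):
  seg 1: down by d5 = -2 → (0, 2)
  seg 2: right by d1 = 3 → (3, 2)
  seg 3: down by d1 = 3 → (3, -1)
  seg 4: up by d2 = 10 → (3, 9)
  seg 5: right by d2 = 10 → (13, 9)
  seg 6: down by d3 = 3 → (13, 6)

d4 = -1/4
d5 = -2
d6 = -3/4
d7 = 23/3
d8 = -3/2
d9 = -1
endpoint = (13, 6)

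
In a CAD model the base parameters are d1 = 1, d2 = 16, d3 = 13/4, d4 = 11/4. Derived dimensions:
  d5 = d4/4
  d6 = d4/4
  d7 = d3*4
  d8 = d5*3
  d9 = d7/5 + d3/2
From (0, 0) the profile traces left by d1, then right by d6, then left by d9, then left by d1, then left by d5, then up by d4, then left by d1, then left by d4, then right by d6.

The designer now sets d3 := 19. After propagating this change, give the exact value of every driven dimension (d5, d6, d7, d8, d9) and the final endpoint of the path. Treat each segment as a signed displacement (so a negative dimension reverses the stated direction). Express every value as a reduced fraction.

d5 = 11/16
d6 = 11/16
d7 = 76
d8 = 33/16
d9 = 247/10
endpoint = (-2381/80, 11/4)

Apply edit: d3 := 19
  d5 = d4/4 = 11/16
  d6 = d4/4 = 11/16
  d7 = d3*4 = 76
  d8 = d5*3 = 33/16
  d9 = d7/5 + d3/2 = 247/10
Walk from origin (0, 0):
  seg 1: left by d1 = 1 → (-1, 0)
  seg 2: right by d6 = 11/16 → (-5/16, 0)
  seg 3: left by d9 = 247/10 → (-2001/80, 0)
  seg 4: left by d1 = 1 → (-2081/80, 0)
  seg 5: left by d5 = 11/16 → (-267/10, 0)
  seg 6: up by d4 = 11/4 → (-267/10, 11/4)
  seg 7: left by d1 = 1 → (-277/10, 11/4)
  seg 8: left by d4 = 11/4 → (-609/20, 11/4)
  seg 9: right by d6 = 11/16 → (-2381/80, 11/4)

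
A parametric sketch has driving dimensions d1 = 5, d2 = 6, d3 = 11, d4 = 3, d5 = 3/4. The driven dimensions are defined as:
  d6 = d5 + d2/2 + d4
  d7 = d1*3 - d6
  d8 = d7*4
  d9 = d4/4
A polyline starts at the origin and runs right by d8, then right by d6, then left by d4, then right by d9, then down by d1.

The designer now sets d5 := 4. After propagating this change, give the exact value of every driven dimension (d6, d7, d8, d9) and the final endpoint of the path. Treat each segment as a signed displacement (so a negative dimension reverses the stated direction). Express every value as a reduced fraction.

d6 = 10
d7 = 5
d8 = 20
d9 = 3/4
endpoint = (111/4, -5)

Apply edit: d5 := 4
  d6 = d5 + d2/2 + d4 = 10
  d7 = d1*3 - d6 = 5
  d8 = d7*4 = 20
  d9 = d4/4 = 3/4
Walk from origin (0, 0):
  seg 1: right by d8 = 20 → (20, 0)
  seg 2: right by d6 = 10 → (30, 0)
  seg 3: left by d4 = 3 → (27, 0)
  seg 4: right by d9 = 3/4 → (111/4, 0)
  seg 5: down by d1 = 5 → (111/4, -5)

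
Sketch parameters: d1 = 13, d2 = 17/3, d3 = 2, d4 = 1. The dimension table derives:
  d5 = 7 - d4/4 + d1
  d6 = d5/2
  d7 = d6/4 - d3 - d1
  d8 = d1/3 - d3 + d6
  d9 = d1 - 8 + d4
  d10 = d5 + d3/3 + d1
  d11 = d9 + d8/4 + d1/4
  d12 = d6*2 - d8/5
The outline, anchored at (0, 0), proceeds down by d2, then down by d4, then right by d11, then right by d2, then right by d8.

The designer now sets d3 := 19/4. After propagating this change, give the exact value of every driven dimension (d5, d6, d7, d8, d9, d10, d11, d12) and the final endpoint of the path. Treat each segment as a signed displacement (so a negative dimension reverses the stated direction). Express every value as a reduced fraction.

d5 = 79/4
d6 = 79/8
d7 = -489/32
d8 = 227/24
d9 = 6
d10 = 103/3
d11 = 1115/96
d12 = 2143/120
endpoint = (2567/96, -20/3)

Apply edit: d3 := 19/4
  d5 = 7 - d4/4 + d1 = 79/4
  d6 = d5/2 = 79/8
  d7 = d6/4 - d3 - d1 = -489/32
  d8 = d1/3 - d3 + d6 = 227/24
  d9 = d1 - 8 + d4 = 6
  d10 = d5 + d3/3 + d1 = 103/3
  d11 = d9 + d8/4 + d1/4 = 1115/96
  d12 = d6*2 - d8/5 = 2143/120
Walk from origin (0, 0):
  seg 1: down by d2 = 17/3 → (0, -17/3)
  seg 2: down by d4 = 1 → (0, -20/3)
  seg 3: right by d11 = 1115/96 → (1115/96, -20/3)
  seg 4: right by d2 = 17/3 → (553/32, -20/3)
  seg 5: right by d8 = 227/24 → (2567/96, -20/3)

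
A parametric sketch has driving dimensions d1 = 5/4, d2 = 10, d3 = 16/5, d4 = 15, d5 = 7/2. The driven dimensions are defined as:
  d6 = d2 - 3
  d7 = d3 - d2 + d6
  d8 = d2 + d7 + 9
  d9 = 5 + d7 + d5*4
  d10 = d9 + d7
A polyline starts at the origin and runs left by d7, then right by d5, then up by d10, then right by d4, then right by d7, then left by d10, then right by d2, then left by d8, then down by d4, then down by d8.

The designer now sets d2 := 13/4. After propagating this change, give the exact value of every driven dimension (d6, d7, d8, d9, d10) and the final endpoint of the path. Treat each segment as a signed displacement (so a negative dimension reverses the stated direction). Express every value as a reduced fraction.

Apply edit: d2 := 13/4
  d6 = d2 - 3 = 1/4
  d7 = d3 - d2 + d6 = 1/5
  d8 = d2 + d7 + 9 = 249/20
  d9 = 5 + d7 + d5*4 = 96/5
  d10 = d9 + d7 = 97/5
Walk from origin (0, 0):
  seg 1: left by d7 = 1/5 → (-1/5, 0)
  seg 2: right by d5 = 7/2 → (33/10, 0)
  seg 3: up by d10 = 97/5 → (33/10, 97/5)
  seg 4: right by d4 = 15 → (183/10, 97/5)
  seg 5: right by d7 = 1/5 → (37/2, 97/5)
  seg 6: left by d10 = 97/5 → (-9/10, 97/5)
  seg 7: right by d2 = 13/4 → (47/20, 97/5)
  seg 8: left by d8 = 249/20 → (-101/10, 97/5)
  seg 9: down by d4 = 15 → (-101/10, 22/5)
  seg 10: down by d8 = 249/20 → (-101/10, -161/20)

d6 = 1/4
d7 = 1/5
d8 = 249/20
d9 = 96/5
d10 = 97/5
endpoint = (-101/10, -161/20)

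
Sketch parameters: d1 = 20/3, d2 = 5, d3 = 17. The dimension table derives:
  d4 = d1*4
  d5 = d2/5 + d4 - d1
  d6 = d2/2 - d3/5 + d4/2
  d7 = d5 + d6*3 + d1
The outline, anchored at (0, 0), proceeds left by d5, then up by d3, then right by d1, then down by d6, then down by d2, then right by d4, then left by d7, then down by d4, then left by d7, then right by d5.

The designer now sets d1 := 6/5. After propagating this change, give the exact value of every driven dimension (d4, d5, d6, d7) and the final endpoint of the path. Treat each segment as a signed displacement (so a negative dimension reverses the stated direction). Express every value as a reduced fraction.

Apply edit: d1 := 6/5
  d4 = d1*4 = 24/5
  d5 = d2/5 + d4 - d1 = 23/5
  d6 = d2/2 - d3/5 + d4/2 = 3/2
  d7 = d5 + d6*3 + d1 = 103/10
Walk from origin (0, 0):
  seg 1: left by d5 = 23/5 → (-23/5, 0)
  seg 2: up by d3 = 17 → (-23/5, 17)
  seg 3: right by d1 = 6/5 → (-17/5, 17)
  seg 4: down by d6 = 3/2 → (-17/5, 31/2)
  seg 5: down by d2 = 5 → (-17/5, 21/2)
  seg 6: right by d4 = 24/5 → (7/5, 21/2)
  seg 7: left by d7 = 103/10 → (-89/10, 21/2)
  seg 8: down by d4 = 24/5 → (-89/10, 57/10)
  seg 9: left by d7 = 103/10 → (-96/5, 57/10)
  seg 10: right by d5 = 23/5 → (-73/5, 57/10)

d4 = 24/5
d5 = 23/5
d6 = 3/2
d7 = 103/10
endpoint = (-73/5, 57/10)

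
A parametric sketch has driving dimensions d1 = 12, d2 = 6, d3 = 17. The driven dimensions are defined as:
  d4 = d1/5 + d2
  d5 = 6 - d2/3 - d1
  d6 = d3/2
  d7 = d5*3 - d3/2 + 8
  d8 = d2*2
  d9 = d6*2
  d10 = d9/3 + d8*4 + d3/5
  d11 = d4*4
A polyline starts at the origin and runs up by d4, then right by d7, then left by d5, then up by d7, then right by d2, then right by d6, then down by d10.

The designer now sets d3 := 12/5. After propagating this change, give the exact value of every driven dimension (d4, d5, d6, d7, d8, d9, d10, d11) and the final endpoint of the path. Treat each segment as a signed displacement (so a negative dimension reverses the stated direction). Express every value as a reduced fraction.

d4 = 42/5
d5 = -8
d6 = 6/5
d7 = -86/5
d8 = 12
d9 = 12/5
d10 = 1232/25
d11 = 168/5
endpoint = (-2, -1452/25)

Apply edit: d3 := 12/5
  d4 = d1/5 + d2 = 42/5
  d5 = 6 - d2/3 - d1 = -8
  d6 = d3/2 = 6/5
  d7 = d5*3 - d3/2 + 8 = -86/5
  d8 = d2*2 = 12
  d9 = d6*2 = 12/5
  d10 = d9/3 + d8*4 + d3/5 = 1232/25
  d11 = d4*4 = 168/5
Walk from origin (0, 0):
  seg 1: up by d4 = 42/5 → (0, 42/5)
  seg 2: right by d7 = -86/5 → (-86/5, 42/5)
  seg 3: left by d5 = -8 → (-46/5, 42/5)
  seg 4: up by d7 = -86/5 → (-46/5, -44/5)
  seg 5: right by d2 = 6 → (-16/5, -44/5)
  seg 6: right by d6 = 6/5 → (-2, -44/5)
  seg 7: down by d10 = 1232/25 → (-2, -1452/25)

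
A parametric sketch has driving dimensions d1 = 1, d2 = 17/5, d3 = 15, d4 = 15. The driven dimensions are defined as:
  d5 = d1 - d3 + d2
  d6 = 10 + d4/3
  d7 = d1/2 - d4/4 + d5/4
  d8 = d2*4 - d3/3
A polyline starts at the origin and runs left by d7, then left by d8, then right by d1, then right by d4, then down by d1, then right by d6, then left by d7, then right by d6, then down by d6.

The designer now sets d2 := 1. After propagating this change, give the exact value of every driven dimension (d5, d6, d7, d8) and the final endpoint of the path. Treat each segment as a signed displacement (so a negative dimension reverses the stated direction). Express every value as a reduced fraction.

Apply edit: d2 := 1
  d5 = d1 - d3 + d2 = -13
  d6 = 10 + d4/3 = 15
  d7 = d1/2 - d4/4 + d5/4 = -13/2
  d8 = d2*4 - d3/3 = -1
Walk from origin (0, 0):
  seg 1: left by d7 = -13/2 → (13/2, 0)
  seg 2: left by d8 = -1 → (15/2, 0)
  seg 3: right by d1 = 1 → (17/2, 0)
  seg 4: right by d4 = 15 → (47/2, 0)
  seg 5: down by d1 = 1 → (47/2, -1)
  seg 6: right by d6 = 15 → (77/2, -1)
  seg 7: left by d7 = -13/2 → (45, -1)
  seg 8: right by d6 = 15 → (60, -1)
  seg 9: down by d6 = 15 → (60, -16)

d5 = -13
d6 = 15
d7 = -13/2
d8 = -1
endpoint = (60, -16)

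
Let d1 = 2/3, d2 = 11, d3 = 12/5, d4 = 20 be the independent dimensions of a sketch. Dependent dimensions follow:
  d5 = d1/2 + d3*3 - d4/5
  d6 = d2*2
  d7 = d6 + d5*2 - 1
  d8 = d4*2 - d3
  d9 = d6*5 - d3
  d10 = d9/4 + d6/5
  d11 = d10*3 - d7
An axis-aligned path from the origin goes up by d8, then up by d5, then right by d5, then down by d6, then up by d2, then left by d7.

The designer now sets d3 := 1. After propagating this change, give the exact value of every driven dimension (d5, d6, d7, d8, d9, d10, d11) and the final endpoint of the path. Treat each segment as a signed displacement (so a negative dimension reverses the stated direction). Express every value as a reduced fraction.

d5 = -2/3
d6 = 22
d7 = 59/3
d8 = 39
d9 = 109
d10 = 633/20
d11 = 4517/60
endpoint = (-61/3, 82/3)

Apply edit: d3 := 1
  d5 = d1/2 + d3*3 - d4/5 = -2/3
  d6 = d2*2 = 22
  d7 = d6 + d5*2 - 1 = 59/3
  d8 = d4*2 - d3 = 39
  d9 = d6*5 - d3 = 109
  d10 = d9/4 + d6/5 = 633/20
  d11 = d10*3 - d7 = 4517/60
Walk from origin (0, 0):
  seg 1: up by d8 = 39 → (0, 39)
  seg 2: up by d5 = -2/3 → (0, 115/3)
  seg 3: right by d5 = -2/3 → (-2/3, 115/3)
  seg 4: down by d6 = 22 → (-2/3, 49/3)
  seg 5: up by d2 = 11 → (-2/3, 82/3)
  seg 6: left by d7 = 59/3 → (-61/3, 82/3)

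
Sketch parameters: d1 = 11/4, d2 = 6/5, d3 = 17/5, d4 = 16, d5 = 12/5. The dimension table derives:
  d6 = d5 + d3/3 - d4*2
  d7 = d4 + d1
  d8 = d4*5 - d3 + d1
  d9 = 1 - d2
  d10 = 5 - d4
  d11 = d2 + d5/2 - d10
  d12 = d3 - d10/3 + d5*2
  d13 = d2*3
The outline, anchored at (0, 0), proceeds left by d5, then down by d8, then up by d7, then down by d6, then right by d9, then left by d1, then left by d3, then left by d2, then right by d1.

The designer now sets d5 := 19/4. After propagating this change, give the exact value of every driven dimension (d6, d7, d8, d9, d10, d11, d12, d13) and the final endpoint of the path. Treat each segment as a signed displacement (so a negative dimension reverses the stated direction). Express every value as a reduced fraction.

d6 = -1567/60
d7 = 75/4
d8 = 1587/20
d9 = -1/5
d10 = -11
d11 = 583/40
d12 = 497/30
d13 = 18/5
endpoint = (-191/20, -2069/60)

Apply edit: d5 := 19/4
  d6 = d5 + d3/3 - d4*2 = -1567/60
  d7 = d4 + d1 = 75/4
  d8 = d4*5 - d3 + d1 = 1587/20
  d9 = 1 - d2 = -1/5
  d10 = 5 - d4 = -11
  d11 = d2 + d5/2 - d10 = 583/40
  d12 = d3 - d10/3 + d5*2 = 497/30
  d13 = d2*3 = 18/5
Walk from origin (0, 0):
  seg 1: left by d5 = 19/4 → (-19/4, 0)
  seg 2: down by d8 = 1587/20 → (-19/4, -1587/20)
  seg 3: up by d7 = 75/4 → (-19/4, -303/5)
  seg 4: down by d6 = -1567/60 → (-19/4, -2069/60)
  seg 5: right by d9 = -1/5 → (-99/20, -2069/60)
  seg 6: left by d1 = 11/4 → (-77/10, -2069/60)
  seg 7: left by d3 = 17/5 → (-111/10, -2069/60)
  seg 8: left by d2 = 6/5 → (-123/10, -2069/60)
  seg 9: right by d1 = 11/4 → (-191/20, -2069/60)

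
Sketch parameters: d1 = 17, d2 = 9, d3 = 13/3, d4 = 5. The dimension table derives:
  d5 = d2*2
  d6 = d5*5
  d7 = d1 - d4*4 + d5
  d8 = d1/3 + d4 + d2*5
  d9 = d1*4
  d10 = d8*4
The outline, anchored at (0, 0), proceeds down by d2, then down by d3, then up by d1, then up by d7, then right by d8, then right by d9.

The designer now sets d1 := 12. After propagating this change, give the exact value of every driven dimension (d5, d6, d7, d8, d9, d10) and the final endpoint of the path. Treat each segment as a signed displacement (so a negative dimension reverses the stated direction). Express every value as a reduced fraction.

d5 = 18
d6 = 90
d7 = 10
d8 = 54
d9 = 48
d10 = 216
endpoint = (102, 26/3)

Apply edit: d1 := 12
  d5 = d2*2 = 18
  d6 = d5*5 = 90
  d7 = d1 - d4*4 + d5 = 10
  d8 = d1/3 + d4 + d2*5 = 54
  d9 = d1*4 = 48
  d10 = d8*4 = 216
Walk from origin (0, 0):
  seg 1: down by d2 = 9 → (0, -9)
  seg 2: down by d3 = 13/3 → (0, -40/3)
  seg 3: up by d1 = 12 → (0, -4/3)
  seg 4: up by d7 = 10 → (0, 26/3)
  seg 5: right by d8 = 54 → (54, 26/3)
  seg 6: right by d9 = 48 → (102, 26/3)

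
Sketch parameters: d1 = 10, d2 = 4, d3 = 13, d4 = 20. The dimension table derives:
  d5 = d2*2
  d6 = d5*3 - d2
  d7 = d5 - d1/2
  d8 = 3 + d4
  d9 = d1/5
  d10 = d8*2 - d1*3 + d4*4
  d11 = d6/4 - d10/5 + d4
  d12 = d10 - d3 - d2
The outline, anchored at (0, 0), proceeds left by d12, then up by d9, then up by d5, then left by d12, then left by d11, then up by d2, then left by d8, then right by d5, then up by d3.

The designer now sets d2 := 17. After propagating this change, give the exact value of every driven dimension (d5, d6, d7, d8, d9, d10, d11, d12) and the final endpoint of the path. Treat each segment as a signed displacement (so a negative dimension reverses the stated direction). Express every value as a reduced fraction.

Apply edit: d2 := 17
  d5 = d2*2 = 34
  d6 = d5*3 - d2 = 85
  d7 = d5 - d1/2 = 29
  d8 = 3 + d4 = 23
  d9 = d1/5 = 2
  d10 = d8*2 - d1*3 + d4*4 = 96
  d11 = d6/4 - d10/5 + d4 = 441/20
  d12 = d10 - d3 - d2 = 66
Walk from origin (0, 0):
  seg 1: left by d12 = 66 → (-66, 0)
  seg 2: up by d9 = 2 → (-66, 2)
  seg 3: up by d5 = 34 → (-66, 36)
  seg 4: left by d12 = 66 → (-132, 36)
  seg 5: left by d11 = 441/20 → (-3081/20, 36)
  seg 6: up by d2 = 17 → (-3081/20, 53)
  seg 7: left by d8 = 23 → (-3541/20, 53)
  seg 8: right by d5 = 34 → (-2861/20, 53)
  seg 9: up by d3 = 13 → (-2861/20, 66)

d5 = 34
d6 = 85
d7 = 29
d8 = 23
d9 = 2
d10 = 96
d11 = 441/20
d12 = 66
endpoint = (-2861/20, 66)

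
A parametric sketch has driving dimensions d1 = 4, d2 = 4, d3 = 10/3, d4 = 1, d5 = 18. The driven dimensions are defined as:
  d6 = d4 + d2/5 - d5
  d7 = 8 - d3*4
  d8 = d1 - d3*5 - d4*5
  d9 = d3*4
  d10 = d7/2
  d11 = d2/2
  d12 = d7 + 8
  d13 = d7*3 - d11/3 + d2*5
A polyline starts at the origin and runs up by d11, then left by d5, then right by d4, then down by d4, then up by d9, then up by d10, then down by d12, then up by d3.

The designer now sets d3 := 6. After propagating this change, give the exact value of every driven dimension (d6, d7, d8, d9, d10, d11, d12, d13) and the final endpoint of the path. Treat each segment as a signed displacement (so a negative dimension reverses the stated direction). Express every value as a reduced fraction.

d6 = -81/5
d7 = -16
d8 = -31
d9 = 24
d10 = -8
d11 = 2
d12 = -8
d13 = -86/3
endpoint = (-17, 31)

Apply edit: d3 := 6
  d6 = d4 + d2/5 - d5 = -81/5
  d7 = 8 - d3*4 = -16
  d8 = d1 - d3*5 - d4*5 = -31
  d9 = d3*4 = 24
  d10 = d7/2 = -8
  d11 = d2/2 = 2
  d12 = d7 + 8 = -8
  d13 = d7*3 - d11/3 + d2*5 = -86/3
Walk from origin (0, 0):
  seg 1: up by d11 = 2 → (0, 2)
  seg 2: left by d5 = 18 → (-18, 2)
  seg 3: right by d4 = 1 → (-17, 2)
  seg 4: down by d4 = 1 → (-17, 1)
  seg 5: up by d9 = 24 → (-17, 25)
  seg 6: up by d10 = -8 → (-17, 17)
  seg 7: down by d12 = -8 → (-17, 25)
  seg 8: up by d3 = 6 → (-17, 31)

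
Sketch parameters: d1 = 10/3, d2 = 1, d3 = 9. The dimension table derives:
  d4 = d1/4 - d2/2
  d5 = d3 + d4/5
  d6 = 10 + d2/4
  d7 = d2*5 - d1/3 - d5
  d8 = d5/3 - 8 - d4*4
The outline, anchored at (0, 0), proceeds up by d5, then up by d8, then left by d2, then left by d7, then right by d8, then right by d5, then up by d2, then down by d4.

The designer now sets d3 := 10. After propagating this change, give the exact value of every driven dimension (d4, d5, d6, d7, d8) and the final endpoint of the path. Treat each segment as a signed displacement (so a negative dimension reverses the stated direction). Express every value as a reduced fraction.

d4 = 1/3
d5 = 151/15
d6 = 41/4
d7 = -278/45
d8 = -269/45
endpoint = (139/15, 214/45)

Apply edit: d3 := 10
  d4 = d1/4 - d2/2 = 1/3
  d5 = d3 + d4/5 = 151/15
  d6 = 10 + d2/4 = 41/4
  d7 = d2*5 - d1/3 - d5 = -278/45
  d8 = d5/3 - 8 - d4*4 = -269/45
Walk from origin (0, 0):
  seg 1: up by d5 = 151/15 → (0, 151/15)
  seg 2: up by d8 = -269/45 → (0, 184/45)
  seg 3: left by d2 = 1 → (-1, 184/45)
  seg 4: left by d7 = -278/45 → (233/45, 184/45)
  seg 5: right by d8 = -269/45 → (-4/5, 184/45)
  seg 6: right by d5 = 151/15 → (139/15, 184/45)
  seg 7: up by d2 = 1 → (139/15, 229/45)
  seg 8: down by d4 = 1/3 → (139/15, 214/45)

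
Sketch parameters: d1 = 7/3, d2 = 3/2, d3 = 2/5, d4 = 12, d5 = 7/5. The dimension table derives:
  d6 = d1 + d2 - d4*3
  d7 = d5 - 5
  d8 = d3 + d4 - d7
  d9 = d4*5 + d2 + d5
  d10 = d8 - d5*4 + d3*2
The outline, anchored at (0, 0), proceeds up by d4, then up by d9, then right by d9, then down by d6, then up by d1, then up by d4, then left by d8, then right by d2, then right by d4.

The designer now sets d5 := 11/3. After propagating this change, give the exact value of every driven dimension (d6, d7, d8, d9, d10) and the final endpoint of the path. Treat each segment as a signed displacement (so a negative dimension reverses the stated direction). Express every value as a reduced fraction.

Apply edit: d5 := 11/3
  d6 = d1 + d2 - d4*3 = -193/6
  d7 = d5 - 5 = -4/3
  d8 = d3 + d4 - d7 = 206/15
  d9 = d4*5 + d2 + d5 = 391/6
  d10 = d8 - d5*4 + d3*2 = -2/15
Walk from origin (0, 0):
  seg 1: up by d4 = 12 → (0, 12)
  seg 2: up by d9 = 391/6 → (0, 463/6)
  seg 3: right by d9 = 391/6 → (391/6, 463/6)
  seg 4: down by d6 = -193/6 → (391/6, 328/3)
  seg 5: up by d1 = 7/3 → (391/6, 335/3)
  seg 6: up by d4 = 12 → (391/6, 371/3)
  seg 7: left by d8 = 206/15 → (1543/30, 371/3)
  seg 8: right by d2 = 3/2 → (794/15, 371/3)
  seg 9: right by d4 = 12 → (974/15, 371/3)

d6 = -193/6
d7 = -4/3
d8 = 206/15
d9 = 391/6
d10 = -2/15
endpoint = (974/15, 371/3)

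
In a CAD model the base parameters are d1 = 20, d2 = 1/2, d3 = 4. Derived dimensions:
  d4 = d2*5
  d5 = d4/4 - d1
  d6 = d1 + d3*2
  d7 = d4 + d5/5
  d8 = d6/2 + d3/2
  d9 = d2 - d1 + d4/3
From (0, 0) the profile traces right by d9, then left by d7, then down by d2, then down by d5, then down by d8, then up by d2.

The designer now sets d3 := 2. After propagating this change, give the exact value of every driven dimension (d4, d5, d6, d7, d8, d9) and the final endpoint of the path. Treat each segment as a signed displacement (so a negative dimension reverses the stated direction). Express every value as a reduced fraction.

d4 = 5/2
d5 = -155/8
d6 = 24
d7 = -11/8
d8 = 13
d9 = -56/3
endpoint = (-415/24, 51/8)

Apply edit: d3 := 2
  d4 = d2*5 = 5/2
  d5 = d4/4 - d1 = -155/8
  d6 = d1 + d3*2 = 24
  d7 = d4 + d5/5 = -11/8
  d8 = d6/2 + d3/2 = 13
  d9 = d2 - d1 + d4/3 = -56/3
Walk from origin (0, 0):
  seg 1: right by d9 = -56/3 → (-56/3, 0)
  seg 2: left by d7 = -11/8 → (-415/24, 0)
  seg 3: down by d2 = 1/2 → (-415/24, -1/2)
  seg 4: down by d5 = -155/8 → (-415/24, 151/8)
  seg 5: down by d8 = 13 → (-415/24, 47/8)
  seg 6: up by d2 = 1/2 → (-415/24, 51/8)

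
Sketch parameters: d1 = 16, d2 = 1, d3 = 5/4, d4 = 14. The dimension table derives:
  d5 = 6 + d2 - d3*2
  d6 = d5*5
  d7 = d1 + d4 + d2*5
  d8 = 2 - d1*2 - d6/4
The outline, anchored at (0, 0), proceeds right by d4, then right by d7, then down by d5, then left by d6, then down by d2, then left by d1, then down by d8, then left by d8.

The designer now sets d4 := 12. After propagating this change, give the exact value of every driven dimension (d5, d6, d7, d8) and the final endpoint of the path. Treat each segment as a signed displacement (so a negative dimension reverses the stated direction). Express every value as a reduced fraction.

d5 = 9/2
d6 = 45/2
d7 = 33
d8 = -285/8
endpoint = (337/8, 241/8)

Apply edit: d4 := 12
  d5 = 6 + d2 - d3*2 = 9/2
  d6 = d5*5 = 45/2
  d7 = d1 + d4 + d2*5 = 33
  d8 = 2 - d1*2 - d6/4 = -285/8
Walk from origin (0, 0):
  seg 1: right by d4 = 12 → (12, 0)
  seg 2: right by d7 = 33 → (45, 0)
  seg 3: down by d5 = 9/2 → (45, -9/2)
  seg 4: left by d6 = 45/2 → (45/2, -9/2)
  seg 5: down by d2 = 1 → (45/2, -11/2)
  seg 6: left by d1 = 16 → (13/2, -11/2)
  seg 7: down by d8 = -285/8 → (13/2, 241/8)
  seg 8: left by d8 = -285/8 → (337/8, 241/8)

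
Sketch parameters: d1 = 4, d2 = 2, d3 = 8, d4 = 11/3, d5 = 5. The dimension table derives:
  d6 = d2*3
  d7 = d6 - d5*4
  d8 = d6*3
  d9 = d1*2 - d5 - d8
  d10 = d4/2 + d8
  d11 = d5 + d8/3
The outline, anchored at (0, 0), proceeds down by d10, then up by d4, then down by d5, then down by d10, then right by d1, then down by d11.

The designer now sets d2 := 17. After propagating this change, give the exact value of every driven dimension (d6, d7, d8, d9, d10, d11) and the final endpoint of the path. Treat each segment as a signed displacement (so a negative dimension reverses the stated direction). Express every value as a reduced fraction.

d6 = 51
d7 = 31
d8 = 153
d9 = -150
d10 = 929/6
d11 = 56
endpoint = (4, -367)

Apply edit: d2 := 17
  d6 = d2*3 = 51
  d7 = d6 - d5*4 = 31
  d8 = d6*3 = 153
  d9 = d1*2 - d5 - d8 = -150
  d10 = d4/2 + d8 = 929/6
  d11 = d5 + d8/3 = 56
Walk from origin (0, 0):
  seg 1: down by d10 = 929/6 → (0, -929/6)
  seg 2: up by d4 = 11/3 → (0, -907/6)
  seg 3: down by d5 = 5 → (0, -937/6)
  seg 4: down by d10 = 929/6 → (0, -311)
  seg 5: right by d1 = 4 → (4, -311)
  seg 6: down by d11 = 56 → (4, -367)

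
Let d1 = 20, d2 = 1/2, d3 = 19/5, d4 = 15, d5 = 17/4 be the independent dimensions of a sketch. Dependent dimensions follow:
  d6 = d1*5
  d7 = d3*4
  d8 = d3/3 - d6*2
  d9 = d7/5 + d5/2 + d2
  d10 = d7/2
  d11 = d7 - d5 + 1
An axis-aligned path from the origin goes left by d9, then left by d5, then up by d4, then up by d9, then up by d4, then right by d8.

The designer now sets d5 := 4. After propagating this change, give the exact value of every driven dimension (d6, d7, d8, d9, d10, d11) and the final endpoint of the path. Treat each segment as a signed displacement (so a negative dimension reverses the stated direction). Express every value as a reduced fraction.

d6 = 100
d7 = 76/5
d8 = -2981/15
d9 = 277/50
d10 = 38/5
d11 = 61/5
endpoint = (-31241/150, 1777/50)

Apply edit: d5 := 4
  d6 = d1*5 = 100
  d7 = d3*4 = 76/5
  d8 = d3/3 - d6*2 = -2981/15
  d9 = d7/5 + d5/2 + d2 = 277/50
  d10 = d7/2 = 38/5
  d11 = d7 - d5 + 1 = 61/5
Walk from origin (0, 0):
  seg 1: left by d9 = 277/50 → (-277/50, 0)
  seg 2: left by d5 = 4 → (-477/50, 0)
  seg 3: up by d4 = 15 → (-477/50, 15)
  seg 4: up by d9 = 277/50 → (-477/50, 1027/50)
  seg 5: up by d4 = 15 → (-477/50, 1777/50)
  seg 6: right by d8 = -2981/15 → (-31241/150, 1777/50)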